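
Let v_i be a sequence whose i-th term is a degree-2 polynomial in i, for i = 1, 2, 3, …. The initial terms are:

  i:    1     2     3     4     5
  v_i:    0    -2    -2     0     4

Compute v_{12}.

1st diffs: -2, 0, 2, 4.
2nd diffs: 2, 2, 2 (constant).
Newton forward-difference form: v_i = (-2)·C(i-1,1) + 2·C(i-1,2).
At i = 12: i-1 = 11, so v_{12} = -22 + 110 = 88.

88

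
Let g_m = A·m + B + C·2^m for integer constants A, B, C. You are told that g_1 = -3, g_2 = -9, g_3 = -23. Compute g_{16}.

-262109

Plug in m = 1, 2, 3: A + B + 2C = -3; 2A + B + 4C = -9; 3A + B + 8C = -23.
Subtracting the first from the second: A + 2C = -6.
Subtracting the second from the third: A + 4C = -14.
Solving: C = -4, A = 2, then B = 3.
Therefore g_{16} = 32 + 3 + (-4)·65536 = -262109.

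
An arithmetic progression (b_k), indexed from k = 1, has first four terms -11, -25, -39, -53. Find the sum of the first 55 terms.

-21395

Common difference d = -14.
b_k = -11 + (k - 1)·(-14).
b_{55} = -767; S = 55·(-11 + (-767))/2 = -21395.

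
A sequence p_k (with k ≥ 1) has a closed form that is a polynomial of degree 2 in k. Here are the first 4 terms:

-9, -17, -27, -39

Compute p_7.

1st diffs: -8, -10, -12.
2nd diffs: -2, -2 (constant).
Newton forward-difference form: p_k = -9 + (-8)·C(k-1,1) + (-2)·C(k-1,2).
At k = 7: k-1 = 6, so p_7 = -9 - 48 - 30 = -87.

-87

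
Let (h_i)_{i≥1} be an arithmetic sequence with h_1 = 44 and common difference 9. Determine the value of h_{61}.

584

h_i = 44 + (i - 1)·9.
h_{61} = 44 + 60·9 = 584.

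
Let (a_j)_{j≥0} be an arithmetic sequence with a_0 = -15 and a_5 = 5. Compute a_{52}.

193

Common difference d = (5 - (-15)) / (5 - 0) = 4.
a_j = -15 + (j - 0)·4.
a_{52} = -15 + 52·4 = 193.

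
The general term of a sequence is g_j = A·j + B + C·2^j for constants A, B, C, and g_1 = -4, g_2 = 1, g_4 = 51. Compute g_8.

1231

Write the equations: A + B + 2C = -4; 2A + B + 4C = 1; 4A + B + 16C = 51.
Subtracting the first from the second: A + 2C = 5.
Subtracting the second from the third: 2A + 12C = 50.
Solving: C = 5, A = -5, then B = -9.
Therefore g_8 = -40 + (-9) + 5·256 = 1231.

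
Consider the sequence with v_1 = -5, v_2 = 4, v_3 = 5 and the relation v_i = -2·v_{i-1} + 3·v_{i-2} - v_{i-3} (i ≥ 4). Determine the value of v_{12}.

16947

Applying the relation repeatedly:
v_4 = 7  v_5 = -3  v_6 = 22  v_7 = -60  v_8 = 189  v_9 = -580  v_{10} = 1787  v_{11} = -5503  v_{12} = 16947.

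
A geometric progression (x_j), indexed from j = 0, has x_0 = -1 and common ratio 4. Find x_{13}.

-67108864

x_j = (-1)·4^(j-0).
x_{13} = (-1)·4^13 = -67108864.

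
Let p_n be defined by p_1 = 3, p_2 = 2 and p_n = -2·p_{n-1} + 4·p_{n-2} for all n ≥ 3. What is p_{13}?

503808

Iterate the recurrence:
p_3 = 8, p_4 = -8, p_5 = 48, …, p_{10} = -14848, p_{11} = 48128, p_{12} = -155648, p_{13} = 503808.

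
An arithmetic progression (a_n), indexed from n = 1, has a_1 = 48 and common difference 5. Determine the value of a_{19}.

138

a_n = 48 + (n - 1)·5.
a_{19} = 48 + 18·5 = 138.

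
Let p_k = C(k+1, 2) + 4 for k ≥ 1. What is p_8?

C(9, 2) = 36, so p_8 = 40.

40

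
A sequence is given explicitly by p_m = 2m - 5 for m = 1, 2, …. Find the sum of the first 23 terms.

437

Over m = 1..23: Σm = 276.
Total = (2)·276 + (-5)·23 = 437.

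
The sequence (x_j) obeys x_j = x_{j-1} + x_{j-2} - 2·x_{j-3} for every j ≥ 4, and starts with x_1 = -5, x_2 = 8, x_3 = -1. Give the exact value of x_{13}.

x_4 = 17, x_5 = 0, x_6 = 19, x_7 = -15, x_8 = 4, x_9 = -49, x_{10} = -15, x_{11} = -72, x_{12} = 11, x_{13} = -31.

-31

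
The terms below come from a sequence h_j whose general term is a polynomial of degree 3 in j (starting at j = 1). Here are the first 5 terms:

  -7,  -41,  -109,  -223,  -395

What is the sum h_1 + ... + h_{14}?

1st diffs: -34, -68, -114, -172.
2nd diffs: -34, -46, -58.
3rd diffs: -12, -12 (constant).
Newton forward-difference form: h_j = -7 + (-34)·C(j-1,1) + (-34)·C(j-1,2) + (-12)·C(j-1,3).
Continuing: …, -637, -961, -1379, -1903, …, h_{14} = -6533.
Summing j = 1..14 (14 terms) gives -27580.

-27580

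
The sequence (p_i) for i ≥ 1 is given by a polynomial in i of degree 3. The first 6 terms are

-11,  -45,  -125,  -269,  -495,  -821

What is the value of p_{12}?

1st diffs: -34, -80, -144, -226, -326.
2nd diffs: -46, -64, -82, -100.
3rd diffs: -18, -18, -18 (constant).
Newton forward-difference form: p_i = -11 + (-34)·C(i-1,1) + (-46)·C(i-1,2) + (-18)·C(i-1,3).
At i = 12: i-1 = 11, so p_{12} = -11 - 374 - 2530 - 2970 = -5885.

-5885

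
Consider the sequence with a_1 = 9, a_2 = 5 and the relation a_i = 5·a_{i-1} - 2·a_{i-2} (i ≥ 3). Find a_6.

505

Step forward from the initial values:
a_3 = 7, a_4 = 25, a_5 = 111, a_6 = 505.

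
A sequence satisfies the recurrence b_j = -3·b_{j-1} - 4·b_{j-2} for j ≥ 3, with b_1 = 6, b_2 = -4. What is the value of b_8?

-716

Compute successive terms:
b_3 = -12;  b_4 = 52;  b_5 = -108;  b_6 = 116;  b_7 = 84;  b_8 = -716.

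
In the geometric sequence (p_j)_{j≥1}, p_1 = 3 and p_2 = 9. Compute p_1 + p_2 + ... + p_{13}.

2391483

Common ratio r = 3.
p_j = 3·3^(j-1).
S = 3·(3^13 - 1)/(3 - 1) = 3·(1594323 - 1)/(2) = 2391483.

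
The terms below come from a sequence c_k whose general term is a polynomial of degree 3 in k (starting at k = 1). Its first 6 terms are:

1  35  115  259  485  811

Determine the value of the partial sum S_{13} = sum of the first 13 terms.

28691

1st diffs: 34, 80, 144, 226, 326.
2nd diffs: 46, 64, 82, 100.
3rd diffs: 18, 18, 18 (constant).
Newton forward-difference form: c_k = 1 + 34·C(k-1,1) + 46·C(k-1,2) + 18·C(k-1,3).
Continuing: …, 1255, 1835, 2569, 3475, …, c_{13} = 7405.
Summing k = 1..13 (13 terms) gives 28691.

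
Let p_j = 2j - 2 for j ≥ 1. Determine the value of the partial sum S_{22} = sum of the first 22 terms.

462

Over j = 1..22: Σj = 253.
Total = (2)·253 + (-2)·22 = 462.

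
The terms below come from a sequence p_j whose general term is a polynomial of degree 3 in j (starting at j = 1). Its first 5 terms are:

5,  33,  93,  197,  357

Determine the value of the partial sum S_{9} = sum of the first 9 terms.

5253

1st diffs: 28, 60, 104, 160.
2nd diffs: 32, 44, 56.
3rd diffs: 12, 12 (constant).
So p_j = 2j^3 + 4j^2 + 2j - 3.
Continuing: 585, 893, 1293, 1797.
Summing j = 1..9 (9 terms) gives 5253.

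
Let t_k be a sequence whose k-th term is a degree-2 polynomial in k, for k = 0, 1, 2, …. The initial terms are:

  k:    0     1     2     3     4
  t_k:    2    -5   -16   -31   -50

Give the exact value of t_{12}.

1st diffs: -7, -11, -15, -19.
2nd diffs: -4, -4, -4 (constant).
Newton forward-difference form: t_k = 2 + (-7)·C(k,1) + (-4)·C(k,2).
At k = 12: k = 12, so t_{12} = 2 - 84 - 264 = -346.

-346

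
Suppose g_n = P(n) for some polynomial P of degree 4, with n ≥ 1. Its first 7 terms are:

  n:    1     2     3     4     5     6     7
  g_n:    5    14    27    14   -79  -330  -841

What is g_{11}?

-8365

1st diffs: 9, 13, -13, -93, -251, -511.
2nd diffs: 4, -26, -80, -158, -260.
3rd diffs: -30, -54, -78, -102.
4th diffs: -24, -24, -24 (constant).
Newton forward-difference form: g_n = 5 + 9·C(n-1,1) + 4·C(n-1,2) + (-30)·C(n-1,3) + (-24)·C(n-1,4).
At n = 11: n-1 = 10, so g_{11} = 5 + 90 + 180 - 3600 - 5040 = -8365.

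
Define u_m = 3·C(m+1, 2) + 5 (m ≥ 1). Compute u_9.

C(10, 2) = 45, so u_9 = 140.

140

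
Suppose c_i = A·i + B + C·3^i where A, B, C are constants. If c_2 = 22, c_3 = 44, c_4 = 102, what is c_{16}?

43046790

Plug in i = 2, 3, 4: 2A + B + 9C = 22; 3A + B + 27C = 44; 4A + B + 81C = 102.
Subtracting the first from the second: A + 18C = 22.
Subtracting the second from the third: A + 54C = 58.
Solving: C = 1, A = 4, then B = 5.
Therefore c_{16} = 64 + 5 + 1·43046721 = 43046790.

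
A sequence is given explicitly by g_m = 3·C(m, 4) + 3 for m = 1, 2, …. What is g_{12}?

C(12, 4) = 495, so g_{12} = 1488.

1488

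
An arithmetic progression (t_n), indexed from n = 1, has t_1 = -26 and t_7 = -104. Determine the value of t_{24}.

Common difference d = (-104 - (-26)) / (7 - 1) = -13.
t_n = -26 + (n - 1)·(-13).
t_{24} = -26 + 23·(-13) = -325.

-325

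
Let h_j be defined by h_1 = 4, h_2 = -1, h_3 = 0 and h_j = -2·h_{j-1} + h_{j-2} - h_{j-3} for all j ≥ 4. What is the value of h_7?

70

Applying the relation repeatedly:
h_4 = -5;  h_5 = 11;  h_6 = -27;  h_7 = 70.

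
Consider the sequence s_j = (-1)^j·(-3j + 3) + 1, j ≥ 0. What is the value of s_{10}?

(-1)^10 = 1; -3j + 3 at j=10 is -27; so s_{10} = -26.

-26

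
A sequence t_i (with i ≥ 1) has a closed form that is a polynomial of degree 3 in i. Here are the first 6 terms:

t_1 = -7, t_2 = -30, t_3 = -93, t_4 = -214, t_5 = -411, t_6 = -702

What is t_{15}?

1st diffs: -23, -63, -121, -197, -291.
2nd diffs: -40, -58, -76, -94.
3rd diffs: -18, -18, -18 (constant).
Newton forward-difference form: t_i = -7 + (-23)·C(i-1,1) + (-40)·C(i-1,2) + (-18)·C(i-1,3).
At i = 15: i-1 = 14, so t_{15} = -7 - 322 - 3640 - 6552 = -10521.

-10521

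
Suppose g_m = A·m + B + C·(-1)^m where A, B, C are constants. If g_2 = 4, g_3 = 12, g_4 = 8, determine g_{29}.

The three given values yield: 2A + B + C = 4; 3A + B - C = 12; 4A + B + C = 8.
Subtracting the first from the second: A - 2C = 8.
Subtracting the second from the third: A + 2C = -4.
Solving: C = -3, A = 2, then B = 3.
So g_m = 2·m + 3 + (-3)·(-1)^m; at m=29 this is 64.

64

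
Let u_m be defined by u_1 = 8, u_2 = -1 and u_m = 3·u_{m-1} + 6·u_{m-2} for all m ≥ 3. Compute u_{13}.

84780513

u_3 = 45;  u_4 = 129;  u_5 = 657;  …;  u_{10} = 1014201;  u_{11} = 4434993;  u_{12} = 19390185;  u_{13} = 84780513.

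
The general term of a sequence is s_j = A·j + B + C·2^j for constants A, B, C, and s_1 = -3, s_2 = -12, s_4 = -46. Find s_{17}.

-262223

Write the equations: A + B + 2C = -3; 2A + B + 4C = -12; 4A + B + 16C = -46.
Subtracting the first from the second: A + 2C = -9.
Subtracting the second from the third: 2A + 12C = -34.
Solving: C = -2, A = -5, then B = 6.
Therefore s_{17} = -85 + 6 + (-2)·131072 = -262223.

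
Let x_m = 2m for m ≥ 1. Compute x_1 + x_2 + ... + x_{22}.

Over m = 1..22: Σm = 253.
Total = (2)·253 = 506.

506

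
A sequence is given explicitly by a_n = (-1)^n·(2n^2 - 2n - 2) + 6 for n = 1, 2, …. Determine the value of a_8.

116

(-1)^8 = 1; 2n^2 - 2n - 2 at n=8 is 110; so a_8 = 116.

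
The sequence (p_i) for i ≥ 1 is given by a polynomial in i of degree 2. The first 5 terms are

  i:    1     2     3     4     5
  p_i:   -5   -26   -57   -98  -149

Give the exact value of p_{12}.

-786

1st diffs: -21, -31, -41, -51.
2nd diffs: -10, -10, -10 (constant).
Newton forward-difference form: p_i = -5 + (-21)·C(i-1,1) + (-10)·C(i-1,2).
At i = 12: i-1 = 11, so p_{12} = -5 - 231 - 550 = -786.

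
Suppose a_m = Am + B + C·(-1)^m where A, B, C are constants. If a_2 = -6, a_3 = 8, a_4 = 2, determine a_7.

24

The three given values yield: 2A + B + C = -6; 3A + B - C = 8; 4A + B + C = 2.
Subtracting the first from the second: A - 2C = 14.
Subtracting the second from the third: A + 2C = -6.
Solving: C = -5, A = 4, then B = -9.
So a_m = 4·m + (-9) + (-5)·(-1)^m; at m=7 this is 24.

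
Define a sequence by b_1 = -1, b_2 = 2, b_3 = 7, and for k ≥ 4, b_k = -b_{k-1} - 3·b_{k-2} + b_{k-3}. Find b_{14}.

-7186

Compute successive terms:
b_4 = -14, b_5 = -5, b_6 = 54, …, b_{11} = -1057, b_{12} = 1498, b_{13} = 1635, b_{14} = -7186.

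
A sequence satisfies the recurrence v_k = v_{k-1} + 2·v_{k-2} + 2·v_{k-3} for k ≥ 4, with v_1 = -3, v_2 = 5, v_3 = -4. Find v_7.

Iterate the recurrence:
v_4 = 0, v_5 = 2, v_6 = -6, v_7 = -2.

-2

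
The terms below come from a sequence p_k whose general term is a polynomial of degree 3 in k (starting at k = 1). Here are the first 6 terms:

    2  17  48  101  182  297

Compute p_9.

1st diffs: 15, 31, 53, 81, 115.
2nd diffs: 16, 22, 28, 34.
3rd diffs: 6, 6, 6 (constant).
Newton forward-difference form: p_k = 2 + 15·C(k-1,1) + 16·C(k-1,2) + 6·C(k-1,3).
At k = 9: k-1 = 8, so p_9 = 2 + 120 + 448 + 336 = 906.

906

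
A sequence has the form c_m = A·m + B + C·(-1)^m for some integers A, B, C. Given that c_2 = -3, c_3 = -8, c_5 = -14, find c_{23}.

The three given values yield: 2A + B + C = -3; 3A + B - C = -8; 5A + B - C = -14.
Subtracting the first from the second: A - 2C = -5.
Subtracting the second from the third: 2A = -6.
Solving: C = 1, A = -3, then B = 2.
Therefore c_{23} = -69 + 2 + 1·(-1) = -68.

-68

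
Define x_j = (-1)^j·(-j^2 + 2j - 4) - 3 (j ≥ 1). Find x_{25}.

576

(-1)^25 = -1; -j^2 + 2j - 4 at j=25 is -579; so x_{25} = 576.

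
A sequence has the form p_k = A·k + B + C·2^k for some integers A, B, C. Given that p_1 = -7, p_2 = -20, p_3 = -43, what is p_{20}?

-5242934

The three given values yield: A + B + 2C = -7; 2A + B + 4C = -20; 3A + B + 8C = -43.
Subtracting the first from the second: A + 2C = -13.
Subtracting the second from the third: A + 4C = -23.
Solving: C = -5, A = -3, then B = 6.
So p_k = -3·k + 6 + (-5)·2^k; at k=20 this is -5242934.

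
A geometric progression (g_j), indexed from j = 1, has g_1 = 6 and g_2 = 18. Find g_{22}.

62762119218

Common ratio r = 3.
g_j = 6·3^(j-1).
g_{22} = 6·3^21 = 62762119218.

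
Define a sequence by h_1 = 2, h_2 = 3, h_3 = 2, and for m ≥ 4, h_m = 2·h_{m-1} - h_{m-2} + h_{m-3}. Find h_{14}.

h_4 = 3;  h_5 = 7;  h_6 = 13;  …;  h_{11} = 207;  h_{12} = 363;  h_{13} = 637;  h_{14} = 1118.

1118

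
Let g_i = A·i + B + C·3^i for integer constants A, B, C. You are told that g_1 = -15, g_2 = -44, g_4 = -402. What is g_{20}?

-17433921986

At i = 1, 2, 4: A + B + 3C = -15; 2A + B + 9C = -44; 4A + B + 81C = -402.
Subtracting the first from the second: A + 6C = -29.
Subtracting the second from the third: 2A + 72C = -358.
Solving: C = -5, A = 1, then B = -1.
Hence g_{20} = 1·20 + (-1) + (-5)·3486784401 = -17433921986.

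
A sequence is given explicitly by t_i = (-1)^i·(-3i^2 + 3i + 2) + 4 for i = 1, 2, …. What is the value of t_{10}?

-264

(-1)^10 = 1; -3i^2 + 3i + 2 at i=10 is -268; so t_{10} = -264.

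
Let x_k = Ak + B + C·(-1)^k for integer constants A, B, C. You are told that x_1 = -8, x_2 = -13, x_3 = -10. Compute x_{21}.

Plug in k = 1, 2, 3: A + B - C = -8; 2A + B + C = -13; 3A + B - C = -10.
Subtracting the first from the second: A + 2C = -5.
Subtracting the second from the third: A - 2C = 3.
Solving: C = -2, A = -1, then B = -9.
Therefore x_{21} = -21 + (-9) + (-2)·(-1) = -28.

-28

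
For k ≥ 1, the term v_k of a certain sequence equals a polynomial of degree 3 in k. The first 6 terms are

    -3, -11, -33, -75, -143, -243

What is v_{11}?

1st diffs: -8, -22, -42, -68, -100.
2nd diffs: -14, -20, -26, -32.
3rd diffs: -6, -6, -6 (constant).
So v_k = -k^3 - k^2 + 2k - 3.
Evaluating at k = 11 gives v_{11} = -1433.

-1433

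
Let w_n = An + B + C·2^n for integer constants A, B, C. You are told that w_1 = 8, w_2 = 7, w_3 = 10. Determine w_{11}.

The three given values yield: A + B + 2C = 8; 2A + B + 4C = 7; 3A + B + 8C = 10.
Subtracting the first from the second: A + 2C = -1.
Subtracting the second from the third: A + 4C = 3.
Solving: C = 2, A = -5, then B = 9.
Hence w_{11} = -5·11 + 9 + 2·2048 = 4050.

4050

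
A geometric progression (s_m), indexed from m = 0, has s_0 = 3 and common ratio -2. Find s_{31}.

s_m = 3·(-2)^(m-0).
s_{31} = 3·(-2)^31 = -6442450944.

-6442450944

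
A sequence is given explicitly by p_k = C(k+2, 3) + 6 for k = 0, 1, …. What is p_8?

C(10, 3) = 120, so p_8 = 126.

126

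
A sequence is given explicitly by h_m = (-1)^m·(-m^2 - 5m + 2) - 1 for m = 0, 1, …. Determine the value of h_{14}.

(-1)^14 = 1; -m^2 - 5m + 2 at m=14 is -264; so h_{14} = -265.

-265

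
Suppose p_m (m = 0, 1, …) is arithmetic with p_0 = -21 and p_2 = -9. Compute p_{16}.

Common difference d = (-9 - (-21)) / (2 - 0) = 6.
p_m = -21 + (m - 0)·6.
p_{16} = -21 + 16·6 = 75.

75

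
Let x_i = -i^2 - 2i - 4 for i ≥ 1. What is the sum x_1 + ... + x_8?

-308

Over i = 1..8: Σi = 36, Σi² = 204.
Total = (-1)·204 + (-2)·36 + (-4)·8 = -308.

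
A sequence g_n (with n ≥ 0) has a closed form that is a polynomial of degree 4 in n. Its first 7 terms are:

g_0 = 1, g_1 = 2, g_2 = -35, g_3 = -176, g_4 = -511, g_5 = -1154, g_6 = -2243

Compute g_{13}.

1st diffs: 1, -37, -141, -335, -643, -1089.
2nd diffs: -38, -104, -194, -308, -446.
3rd diffs: -66, -90, -114, -138.
4th diffs: -24, -24, -24 (constant).
Newton forward-difference form: g_n = 1 + 1·C(n,1) + (-38)·C(n,2) + (-66)·C(n,3) + (-24)·C(n,4).
At n = 13: n = 13, so g_{13} = 1 + 13 - 2964 - 18876 - 17160 = -38986.

-38986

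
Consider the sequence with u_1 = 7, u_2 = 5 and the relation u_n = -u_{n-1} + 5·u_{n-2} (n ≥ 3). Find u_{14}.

Compute successive terms:
u_3 = 30  u_4 = -5  u_5 = 155  …  u_{11} = 49055  u_{12} = -128580  u_{13} = 373855  u_{14} = -1016755.

-1016755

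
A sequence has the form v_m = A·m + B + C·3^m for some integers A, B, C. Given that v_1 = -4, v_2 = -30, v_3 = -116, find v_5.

Plug in m = 1, 2, 3: A + B + 3C = -4; 2A + B + 9C = -30; 3A + B + 27C = -116.
Subtracting the first from the second: A + 6C = -26.
Subtracting the second from the third: A + 18C = -86.
Solving: C = -5, A = 4, then B = 7.
Hence v_5 = 4·5 + 7 + (-5)·243 = -1188.

-1188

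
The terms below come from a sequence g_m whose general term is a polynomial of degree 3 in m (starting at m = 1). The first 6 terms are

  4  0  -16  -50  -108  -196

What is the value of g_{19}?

1st diffs: -4, -16, -34, -58, -88.
2nd diffs: -12, -18, -24, -30.
3rd diffs: -6, -6, -6 (constant).
Newton forward-difference form: g_m = 4 + (-4)·C(m-1,1) + (-12)·C(m-1,2) + (-6)·C(m-1,3).
At m = 19: m-1 = 18, so g_{19} = 4 - 72 - 1836 - 4896 = -6800.

-6800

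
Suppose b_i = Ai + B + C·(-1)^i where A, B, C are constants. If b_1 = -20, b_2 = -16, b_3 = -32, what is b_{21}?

Write the equations: A + B - C = -20; 2A + B + C = -16; 3A + B - C = -32.
Subtracting the first from the second: A + 2C = 4.
Subtracting the second from the third: A - 2C = -16.
Solving: C = 5, A = -6, then B = -9.
Therefore b_{21} = -126 + (-9) + 5·(-1) = -140.

-140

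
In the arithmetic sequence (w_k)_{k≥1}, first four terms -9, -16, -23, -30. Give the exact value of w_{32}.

-226

Common difference d = -7.
w_k = -9 + (k - 1)·(-7).
w_{32} = -9 + 31·(-7) = -226.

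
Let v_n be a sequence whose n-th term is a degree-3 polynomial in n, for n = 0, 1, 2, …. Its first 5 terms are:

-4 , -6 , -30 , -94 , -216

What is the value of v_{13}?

-6894

1st diffs: -2, -24, -64, -122.
2nd diffs: -22, -40, -58.
3rd diffs: -18, -18 (constant).
Newton forward-difference form: v_n = -4 + (-2)·C(n,1) + (-22)·C(n,2) + (-18)·C(n,3).
At n = 13: n = 13, so v_{13} = -4 - 26 - 1716 - 5148 = -6894.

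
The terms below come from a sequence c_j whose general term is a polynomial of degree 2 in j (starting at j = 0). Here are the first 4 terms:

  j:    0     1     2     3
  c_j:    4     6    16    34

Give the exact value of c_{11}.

1st diffs: 2, 10, 18.
2nd diffs: 8, 8 (constant).
Newton forward-difference form: c_j = 4 + 2·C(j,1) + 8·C(j,2).
At j = 11: j = 11, so c_{11} = 4 + 22 + 440 = 466.

466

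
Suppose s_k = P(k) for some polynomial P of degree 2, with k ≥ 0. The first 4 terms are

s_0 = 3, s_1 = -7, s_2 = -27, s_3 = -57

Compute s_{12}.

1st diffs: -10, -20, -30.
2nd diffs: -10, -10 (constant).
So s_k = -5k^2 - 5k + 3.
Evaluating at k = 12 gives s_{12} = -777.

-777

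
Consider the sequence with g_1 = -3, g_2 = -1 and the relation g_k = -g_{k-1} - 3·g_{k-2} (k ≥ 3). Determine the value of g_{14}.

Step forward from the initial values:
g_3 = 10; g_4 = -7; g_5 = -23; …; g_{11} = -635; g_{12} = -532; g_{13} = 2437; g_{14} = -841.

-841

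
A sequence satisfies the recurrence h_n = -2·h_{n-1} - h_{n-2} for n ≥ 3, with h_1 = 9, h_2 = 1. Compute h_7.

Applying the relation repeatedly:
h_3 = -11, h_4 = 21, h_5 = -31, h_6 = 41, h_7 = -51.
(Characteristic roots are -1 and -1.)

-51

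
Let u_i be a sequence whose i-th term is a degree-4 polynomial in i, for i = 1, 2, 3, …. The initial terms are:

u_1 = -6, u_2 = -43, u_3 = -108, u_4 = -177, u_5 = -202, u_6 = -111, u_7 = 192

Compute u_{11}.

6284

1st diffs: -37, -65, -69, -25, 91, 303.
2nd diffs: -28, -4, 44, 116, 212.
3rd diffs: 24, 48, 72, 96.
4th diffs: 24, 24, 24 (constant).
Newton forward-difference form: u_i = -6 + (-37)·C(i-1,1) + (-28)·C(i-1,2) + 24·C(i-1,3) + 24·C(i-1,4).
At i = 11: i-1 = 10, so u_{11} = -6 - 370 - 1260 + 2880 + 5040 = 6284.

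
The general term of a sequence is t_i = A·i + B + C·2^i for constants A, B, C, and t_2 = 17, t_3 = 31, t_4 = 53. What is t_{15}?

The three given values yield: 2A + B + 4C = 17; 3A + B + 8C = 31; 4A + B + 16C = 53.
Subtracting the first from the second: A + 4C = 14.
Subtracting the second from the third: A + 8C = 22.
Solving: C = 2, A = 6, then B = -3.
Therefore t_{15} = 90 + (-3) + 2·32768 = 65623.

65623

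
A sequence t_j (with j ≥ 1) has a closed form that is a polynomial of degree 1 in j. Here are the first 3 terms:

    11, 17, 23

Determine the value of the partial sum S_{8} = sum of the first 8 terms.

256

1st diffs: 6, 6 (constant).
So t_j = 6j + 5.
Continuing: …, 29, 35, 41, 47, …, t_8 = 53.
Summing j = 1..8 (8 terms) gives 256.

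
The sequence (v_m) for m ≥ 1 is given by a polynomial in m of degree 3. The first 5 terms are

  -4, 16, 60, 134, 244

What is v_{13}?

1st diffs: 20, 44, 74, 110.
2nd diffs: 24, 30, 36.
3rd diffs: 6, 6 (constant).
Newton forward-difference form: v_m = -4 + 20·C(m-1,1) + 24·C(m-1,2) + 6·C(m-1,3).
At m = 13: m-1 = 12, so v_{13} = -4 + 240 + 1584 + 1320 = 3140.

3140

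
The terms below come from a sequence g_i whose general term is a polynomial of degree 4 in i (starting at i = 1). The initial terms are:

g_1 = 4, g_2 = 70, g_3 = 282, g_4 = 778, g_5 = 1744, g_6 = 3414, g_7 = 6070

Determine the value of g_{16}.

144634

1st diffs: 66, 212, 496, 966, 1670, 2656.
2nd diffs: 146, 284, 470, 704, 986.
3rd diffs: 138, 186, 234, 282.
4th diffs: 48, 48, 48 (constant).
So g_i = 2i^4 + 3i^3 + 5i^2 - 6.
Evaluating at i = 16 gives g_{16} = 144634.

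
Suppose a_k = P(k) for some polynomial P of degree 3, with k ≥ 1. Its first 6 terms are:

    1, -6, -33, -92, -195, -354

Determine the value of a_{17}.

-9231

1st diffs: -7, -27, -59, -103, -159.
2nd diffs: -20, -32, -44, -56.
3rd diffs: -12, -12, -12 (constant).
Newton forward-difference form: a_k = 1 + (-7)·C(k-1,1) + (-20)·C(k-1,2) + (-12)·C(k-1,3).
At k = 17: k-1 = 16, so a_{17} = 1 - 112 - 2400 - 6720 = -9231.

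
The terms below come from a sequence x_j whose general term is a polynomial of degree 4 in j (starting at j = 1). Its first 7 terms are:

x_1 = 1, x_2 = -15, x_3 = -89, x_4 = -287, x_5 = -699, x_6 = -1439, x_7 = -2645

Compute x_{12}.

-22175

1st diffs: -16, -74, -198, -412, -740, -1206.
2nd diffs: -58, -124, -214, -328, -466.
3rd diffs: -66, -90, -114, -138.
4th diffs: -24, -24, -24 (constant).
So x_j = -j^4 - j^3 + 2j^2 + 1.
Evaluating at j = 12 gives x_{12} = -22175.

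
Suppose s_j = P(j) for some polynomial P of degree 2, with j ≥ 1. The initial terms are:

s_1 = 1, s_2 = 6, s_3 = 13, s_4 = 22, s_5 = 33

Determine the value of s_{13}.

1st diffs: 5, 7, 9, 11.
2nd diffs: 2, 2, 2 (constant).
Newton forward-difference form: s_j = 1 + 5·C(j-1,1) + 2·C(j-1,2).
At j = 13: j-1 = 12, so s_{13} = 1 + 60 + 132 = 193.

193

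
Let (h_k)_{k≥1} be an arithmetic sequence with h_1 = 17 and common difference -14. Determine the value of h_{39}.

-515

h_k = 17 + (k - 1)·(-14).
h_{39} = 17 + 38·(-14) = -515.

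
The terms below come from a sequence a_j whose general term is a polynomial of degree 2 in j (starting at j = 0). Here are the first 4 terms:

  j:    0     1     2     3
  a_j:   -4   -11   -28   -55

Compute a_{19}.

-1847

1st diffs: -7, -17, -27.
2nd diffs: -10, -10 (constant).
Newton forward-difference form: a_j = -4 + (-7)·C(j,1) + (-10)·C(j,2).
At j = 19: j = 19, so a_{19} = -4 - 133 - 1710 = -1847.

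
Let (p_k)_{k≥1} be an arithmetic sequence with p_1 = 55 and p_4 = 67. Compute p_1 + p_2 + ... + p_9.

Common difference d = (67 - 55) / (4 - 1) = 4.
p_k = 55 + (k - 1)·4.
p_9 = 87; S = 9·(55 + 87)/2 = 639.

639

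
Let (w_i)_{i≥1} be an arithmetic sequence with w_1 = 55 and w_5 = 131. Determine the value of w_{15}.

321

Common difference d = (131 - 55) / (5 - 1) = 19.
w_i = 55 + (i - 1)·19.
w_{15} = 55 + 14·19 = 321.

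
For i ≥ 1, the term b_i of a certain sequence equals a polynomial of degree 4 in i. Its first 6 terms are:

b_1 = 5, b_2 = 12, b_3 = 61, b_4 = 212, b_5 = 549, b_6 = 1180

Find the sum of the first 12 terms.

1st diffs: 7, 49, 151, 337, 631.
2nd diffs: 42, 102, 186, 294.
3rd diffs: 60, 84, 108.
4th diffs: 24, 24 (constant).
So b_i = i^4 - 4i^2 + 4i + 4.
Continuing: …, 2237, 3876, 6277, 9644, …, b_{12} = 20212.
Summing i = 1..12 (12 terms) gives 58470.

58470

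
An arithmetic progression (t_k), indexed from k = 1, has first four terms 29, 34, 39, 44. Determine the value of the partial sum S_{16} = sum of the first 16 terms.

Common difference d = 5.
t_k = 29 + (k - 1)·5.
t_{16} = 104; S = 16·(29 + 104)/2 = 1064.

1064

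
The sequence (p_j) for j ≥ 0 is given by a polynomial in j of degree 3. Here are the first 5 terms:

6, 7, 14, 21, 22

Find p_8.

1st diffs: 1, 7, 7, 1.
2nd diffs: 6, 0, -6.
3rd diffs: -6, -6 (constant).
So p_j = -j^3 + 6j^2 - 4j + 6.
Evaluating at j = 8 gives p_8 = -154.

-154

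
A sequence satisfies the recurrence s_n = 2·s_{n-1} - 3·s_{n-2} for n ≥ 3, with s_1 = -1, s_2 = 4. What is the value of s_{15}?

4079

Applying the relation repeatedly:
s_3 = 11;  s_4 = 10;  s_5 = -13;  …;  s_{12} = -1118;  s_{13} = -2629;  s_{14} = -1904;  s_{15} = 4079.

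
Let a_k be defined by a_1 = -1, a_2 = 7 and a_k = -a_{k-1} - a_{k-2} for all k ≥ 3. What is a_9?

-6

a_3 = -6, a_4 = -1, a_5 = 7, a_6 = -6, a_7 = -1, a_8 = 7, a_9 = -6.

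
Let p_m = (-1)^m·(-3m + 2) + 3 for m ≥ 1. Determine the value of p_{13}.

(-1)^13 = -1; -3m + 2 at m=13 is -37; so p_{13} = 40.

40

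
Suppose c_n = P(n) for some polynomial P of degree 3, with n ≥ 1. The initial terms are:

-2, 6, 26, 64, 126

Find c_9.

734

1st diffs: 8, 20, 38, 62.
2nd diffs: 12, 18, 24.
3rd diffs: 6, 6 (constant).
So c_n = n^3 + n - 4.
Evaluating at n = 9 gives c_9 = 734.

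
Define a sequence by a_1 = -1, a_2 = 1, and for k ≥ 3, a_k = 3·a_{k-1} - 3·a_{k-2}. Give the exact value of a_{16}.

Step forward from the initial values:
a_3 = 6, a_4 = 15, a_5 = 27, …, a_{13} = -729, a_{14} = 729, a_{15} = 4374, a_{16} = 10935.

10935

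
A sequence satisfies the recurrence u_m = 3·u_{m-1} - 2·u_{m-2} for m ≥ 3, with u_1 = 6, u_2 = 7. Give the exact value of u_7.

Applying the relation repeatedly:
u_3 = 9, u_4 = 13, u_5 = 21, u_6 = 37, u_7 = 69.
(Characteristic roots are 2 and 1.)

69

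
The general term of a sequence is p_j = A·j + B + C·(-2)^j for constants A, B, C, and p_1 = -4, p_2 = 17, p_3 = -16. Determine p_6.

209

Plug in j = 1, 2, 3: A + B - 2C = -4; 2A + B + 4C = 17; 3A + B - 8C = -16.
Subtracting the first from the second: A + 6C = 21.
Subtracting the second from the third: A - 12C = -33.
Solving: C = 3, A = 3, then B = -1.
Hence p_6 = 3·6 + (-1) + 3·64 = 209.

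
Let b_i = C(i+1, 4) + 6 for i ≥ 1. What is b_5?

21

C(6, 4) = 15, so b_5 = 21.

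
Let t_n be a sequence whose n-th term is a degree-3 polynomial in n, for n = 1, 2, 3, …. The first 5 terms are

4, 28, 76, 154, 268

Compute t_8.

1st diffs: 24, 48, 78, 114.
2nd diffs: 24, 30, 36.
3rd diffs: 6, 6 (constant).
Newton forward-difference form: t_n = 4 + 24·C(n-1,1) + 24·C(n-1,2) + 6·C(n-1,3).
At n = 8: n-1 = 7, so t_8 = 4 + 168 + 504 + 210 = 886.

886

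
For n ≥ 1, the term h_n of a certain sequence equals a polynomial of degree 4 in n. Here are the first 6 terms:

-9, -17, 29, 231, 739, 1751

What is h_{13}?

49659

1st diffs: -8, 46, 202, 508, 1012.
2nd diffs: 54, 156, 306, 504.
3rd diffs: 102, 150, 198.
4th diffs: 48, 48 (constant).
Newton forward-difference form: h_n = -9 + (-8)·C(n-1,1) + 54·C(n-1,2) + 102·C(n-1,3) + 48·C(n-1,4).
At n = 13: n-1 = 12, so h_{13} = -9 - 96 + 3564 + 22440 + 23760 = 49659.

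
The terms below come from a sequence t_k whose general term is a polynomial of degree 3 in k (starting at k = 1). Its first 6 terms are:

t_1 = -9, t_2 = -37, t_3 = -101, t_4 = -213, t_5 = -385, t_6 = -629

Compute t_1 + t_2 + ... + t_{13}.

-21177

1st diffs: -28, -64, -112, -172, -244.
2nd diffs: -36, -48, -60, -72.
3rd diffs: -12, -12, -12 (constant).
So t_k = -2k^3 - 6k^2 + 4k - 5.
Continuing: …, -957, -1381, -1913, -2565, …, t_{13} = -5361.
Summing k = 1..13 (13 terms) gives -21177.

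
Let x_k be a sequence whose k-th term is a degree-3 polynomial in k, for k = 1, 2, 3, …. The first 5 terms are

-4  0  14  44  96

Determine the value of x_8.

1st diffs: 4, 14, 30, 52.
2nd diffs: 10, 16, 22.
3rd diffs: 6, 6 (constant).
So x_k = k^3 - k^2 - 4.
Evaluating at k = 8 gives x_8 = 444.

444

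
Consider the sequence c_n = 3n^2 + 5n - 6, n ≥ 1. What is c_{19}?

c_{19} = 3·19^2 + 5·19 - 6 = 1172.

1172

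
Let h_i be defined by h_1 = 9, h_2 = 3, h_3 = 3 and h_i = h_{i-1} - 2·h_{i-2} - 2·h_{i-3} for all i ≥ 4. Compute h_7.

Iterate the recurrence:
h_4 = -21, h_5 = -33, h_6 = 3, h_7 = 111.

111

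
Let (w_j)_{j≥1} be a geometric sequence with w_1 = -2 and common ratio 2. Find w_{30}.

w_j = (-2)·2^(j-1).
w_{30} = (-2)·2^29 = -1073741824.

-1073741824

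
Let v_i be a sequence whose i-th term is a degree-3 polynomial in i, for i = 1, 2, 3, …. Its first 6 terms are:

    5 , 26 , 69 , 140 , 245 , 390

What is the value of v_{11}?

1st diffs: 21, 43, 71, 105, 145.
2nd diffs: 22, 28, 34, 40.
3rd diffs: 6, 6, 6 (constant).
So v_i = i^3 + 5i^2 - i.
Evaluating at i = 11 gives v_{11} = 1925.

1925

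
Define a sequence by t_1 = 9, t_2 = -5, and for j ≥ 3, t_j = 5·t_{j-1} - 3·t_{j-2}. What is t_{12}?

t_3 = -52, t_4 = -245, t_5 = -1069, t_6 = -4610, t_7 = -19843, t_8 = -85385, t_9 = -367396, t_{10} = -1580825, t_{11} = -6801937, t_{12} = -29267210.

-29267210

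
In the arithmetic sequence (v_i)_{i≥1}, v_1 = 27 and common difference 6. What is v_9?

v_i = 27 + (i - 1)·6.
v_9 = 27 + 8·6 = 75.

75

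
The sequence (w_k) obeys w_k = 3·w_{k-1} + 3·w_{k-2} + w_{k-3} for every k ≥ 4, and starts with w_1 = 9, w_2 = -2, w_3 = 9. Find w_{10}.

Applying the relation repeatedly:
w_4 = 30;  w_5 = 115;  w_6 = 444;  w_7 = 1707;  w_8 = 6568;  w_9 = 25269;  w_{10} = 97218.

97218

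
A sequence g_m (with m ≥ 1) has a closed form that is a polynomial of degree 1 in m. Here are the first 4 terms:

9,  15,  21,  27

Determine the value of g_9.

1st diffs: 6, 6, 6 (constant).
So g_m = 6m + 3.
Evaluating at m = 9 gives g_9 = 57.

57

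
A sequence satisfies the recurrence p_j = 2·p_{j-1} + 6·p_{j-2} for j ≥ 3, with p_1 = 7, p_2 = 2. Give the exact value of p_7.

Applying the relation repeatedly:
p_3 = 46; p_4 = 104; p_5 = 484; p_6 = 1592; p_7 = 6088.

6088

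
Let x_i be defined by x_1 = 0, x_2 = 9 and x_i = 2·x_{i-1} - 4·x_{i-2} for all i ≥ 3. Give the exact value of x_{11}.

Applying the relation repeatedly:
x_3 = 18;  x_4 = 0;  x_5 = -72;  x_6 = -144;  x_7 = 0;  x_8 = 576;  x_9 = 1152;  x_{10} = 0;  x_{11} = -4608.

-4608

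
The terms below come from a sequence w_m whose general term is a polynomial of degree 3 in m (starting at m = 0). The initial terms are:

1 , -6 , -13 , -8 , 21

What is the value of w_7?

1st diffs: -7, -7, 5, 29.
2nd diffs: 0, 12, 24.
3rd diffs: 12, 12 (constant).
Newton forward-difference form: w_m = 1 + (-7)·C(m,1) + 12·C(m,3).
At m = 7: m = 7, so w_7 = 1 - 49 + 420 = 372.

372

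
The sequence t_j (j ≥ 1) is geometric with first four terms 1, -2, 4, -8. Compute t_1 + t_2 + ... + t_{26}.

Common ratio r = -2.
t_j = 1·(-2)^(j-1).
S = 1·((-2)^26 - 1)/(-2 - 1) = 1·(67108864 - 1)/(-3) = -22369621.

-22369621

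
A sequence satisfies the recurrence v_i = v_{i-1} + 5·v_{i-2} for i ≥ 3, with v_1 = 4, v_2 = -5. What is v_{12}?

v_3 = 15  v_4 = -10  v_5 = 65  v_6 = 15  v_7 = 340  v_8 = 415  v_9 = 2115  v_{10} = 4190  v_{11} = 14765  v_{12} = 35715.

35715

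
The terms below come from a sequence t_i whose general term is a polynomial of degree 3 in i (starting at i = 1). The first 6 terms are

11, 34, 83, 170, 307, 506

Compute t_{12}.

1st diffs: 23, 49, 87, 137, 199.
2nd diffs: 26, 38, 50, 62.
3rd diffs: 12, 12, 12 (constant).
Newton forward-difference form: t_i = 11 + 23·C(i-1,1) + 26·C(i-1,2) + 12·C(i-1,3).
At i = 12: i-1 = 11, so t_{12} = 11 + 253 + 1430 + 1980 = 3674.

3674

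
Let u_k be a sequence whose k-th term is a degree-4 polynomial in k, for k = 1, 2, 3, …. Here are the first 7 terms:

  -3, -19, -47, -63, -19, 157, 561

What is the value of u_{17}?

1st diffs: -16, -28, -16, 44, 176, 404.
2nd diffs: -12, 12, 60, 132, 228.
3rd diffs: 24, 48, 72, 96.
4th diffs: 24, 24, 24 (constant).
Newton forward-difference form: u_k = -3 + (-16)·C(k-1,1) + (-12)·C(k-1,2) + 24·C(k-1,3) + 24·C(k-1,4).
At k = 17: k-1 = 16, so u_{17} = -3 - 256 - 1440 + 13440 + 43680 = 55421.

55421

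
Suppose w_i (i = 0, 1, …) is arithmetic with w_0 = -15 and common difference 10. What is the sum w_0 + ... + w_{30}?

w_i = -15 + (i - 0)·10.
w_{30} = 285; S = 31·(-15 + 285)/2 = 4185.

4185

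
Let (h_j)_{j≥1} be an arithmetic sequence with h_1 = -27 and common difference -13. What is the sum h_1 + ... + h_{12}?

-1182

h_j = -27 + (j - 1)·(-13).
h_{12} = -170; S = 12·(-27 + (-170))/2 = -1182.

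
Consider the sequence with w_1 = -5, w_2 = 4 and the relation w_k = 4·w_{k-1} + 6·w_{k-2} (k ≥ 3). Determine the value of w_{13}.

-102583616

Compute successive terms:
w_3 = -14  w_4 = -32  w_5 = -212  …  w_{10} = -745664  w_{11} = -3849440  w_{12} = -19871744  w_{13} = -102583616.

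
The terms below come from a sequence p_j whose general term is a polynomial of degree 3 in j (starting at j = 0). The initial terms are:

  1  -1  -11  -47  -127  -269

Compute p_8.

1st diffs: -2, -10, -36, -80, -142.
2nd diffs: -8, -26, -44, -62.
3rd diffs: -18, -18, -18 (constant).
Newton forward-difference form: p_j = 1 + (-2)·C(j,1) + (-8)·C(j,2) + (-18)·C(j,3).
At j = 8: j = 8, so p_8 = 1 - 16 - 224 - 1008 = -1247.

-1247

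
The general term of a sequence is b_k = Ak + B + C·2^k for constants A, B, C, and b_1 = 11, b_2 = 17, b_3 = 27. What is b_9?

Plug in k = 1, 2, 3: A + B + 2C = 11; 2A + B + 4C = 17; 3A + B + 8C = 27.
Subtracting the first from the second: A + 2C = 6.
Subtracting the second from the third: A + 4C = 10.
Solving: C = 2, A = 2, then B = 5.
Hence b_9 = 2·9 + 5 + 2·512 = 1047.

1047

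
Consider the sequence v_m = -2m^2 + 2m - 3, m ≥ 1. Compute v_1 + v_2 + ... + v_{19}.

-4617

Over m = 1..19: Σm = 190, Σm² = 2470.
Total = (-2)·2470 + (2)·190 + (-3)·19 = -4617.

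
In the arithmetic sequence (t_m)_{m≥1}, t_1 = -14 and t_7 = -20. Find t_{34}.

-47

Common difference d = (-20 - (-14)) / (7 - 1) = -1.
t_m = -14 + (m - 1)·(-1).
t_{34} = -14 + 33·(-1) = -47.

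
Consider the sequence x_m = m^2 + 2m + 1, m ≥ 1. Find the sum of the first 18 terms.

2469

Over m = 1..18: Σm = 171, Σm² = 2109.
Total = (1)·2109 + (2)·171 + (1)·18 = 2469.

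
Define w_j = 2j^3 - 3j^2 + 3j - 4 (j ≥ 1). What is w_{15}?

6116

w_{15} = 2·15^3 - 3·15^2 + 3·15 - 4 = 6116.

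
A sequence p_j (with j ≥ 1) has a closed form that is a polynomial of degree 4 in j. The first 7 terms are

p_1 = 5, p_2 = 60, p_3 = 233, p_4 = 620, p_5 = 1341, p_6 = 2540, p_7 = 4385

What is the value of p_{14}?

54540

1st diffs: 55, 173, 387, 721, 1199, 1845.
2nd diffs: 118, 214, 334, 478, 646.
3rd diffs: 96, 120, 144, 168.
4th diffs: 24, 24, 24 (constant).
So p_j = j^4 + 6j^3 - 2j^2 + 4j - 4.
Evaluating at j = 14 gives p_{14} = 54540.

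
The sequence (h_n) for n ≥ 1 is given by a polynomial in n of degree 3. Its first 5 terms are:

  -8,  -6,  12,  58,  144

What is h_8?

762

1st diffs: 2, 18, 46, 86.
2nd diffs: 16, 28, 40.
3rd diffs: 12, 12 (constant).
Newton forward-difference form: h_n = -8 + 2·C(n-1,1) + 16·C(n-1,2) + 12·C(n-1,3).
At n = 8: n-1 = 7, so h_8 = -8 + 14 + 336 + 420 = 762.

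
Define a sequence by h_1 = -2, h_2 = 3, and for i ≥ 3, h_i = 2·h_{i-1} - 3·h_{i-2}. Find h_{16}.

Applying the relation repeatedly:
h_3 = 12, h_4 = 15, h_5 = -6, …, h_{13} = -2958, h_{14} = -3153, h_{15} = 2568, h_{16} = 14595.

14595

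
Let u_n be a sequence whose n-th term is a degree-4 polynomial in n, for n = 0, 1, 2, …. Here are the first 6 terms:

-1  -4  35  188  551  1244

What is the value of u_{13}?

40988

1st diffs: -3, 39, 153, 363, 693.
2nd diffs: 42, 114, 210, 330.
3rd diffs: 72, 96, 120.
4th diffs: 24, 24 (constant).
So u_n = n^4 + 6n^3 - 4n^2 - 6n - 1.
Evaluating at n = 13 gives u_{13} = 40988.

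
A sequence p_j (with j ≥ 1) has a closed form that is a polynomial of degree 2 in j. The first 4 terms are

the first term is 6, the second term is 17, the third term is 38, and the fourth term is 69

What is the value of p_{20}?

1st diffs: 11, 21, 31.
2nd diffs: 10, 10 (constant).
Newton forward-difference form: p_j = 6 + 11·C(j-1,1) + 10·C(j-1,2).
At j = 20: j-1 = 19, so p_{20} = 6 + 209 + 1710 = 1925.

1925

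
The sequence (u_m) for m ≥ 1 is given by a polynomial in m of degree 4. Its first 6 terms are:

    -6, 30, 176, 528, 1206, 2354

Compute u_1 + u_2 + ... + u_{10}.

1st diffs: 36, 146, 352, 678, 1148.
2nd diffs: 110, 206, 326, 470.
3rd diffs: 96, 120, 144.
4th diffs: 24, 24 (constant).
So u_m = m^4 + 6m^3 - 6m^2 - 3m - 4.
Continuing: 4140, 6756, 10418, 15366.
Summing m = 1..10 (10 terms) gives 40968.

40968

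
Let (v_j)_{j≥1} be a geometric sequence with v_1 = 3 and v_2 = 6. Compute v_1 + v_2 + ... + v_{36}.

206158430205

Common ratio r = 2.
v_j = 3·2^(j-1).
S = 3·(2^36 - 1)/(2 - 1) = 3·(68719476736 - 1)/(1) = 206158430205.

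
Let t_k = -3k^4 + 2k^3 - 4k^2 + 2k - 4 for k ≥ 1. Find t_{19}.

-378655

t_{19} = -3·19^4 + 2·19^3 - 4·19^2 + 2·19 - 4 = -378655.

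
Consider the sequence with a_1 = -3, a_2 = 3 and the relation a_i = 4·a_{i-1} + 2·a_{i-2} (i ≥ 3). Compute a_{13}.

20300352

Iterate the recurrence:
a_3 = 6; a_4 = 30; a_5 = 132; …; a_{10} = 230448; a_{11} = 1025376; a_{12} = 4562400; a_{13} = 20300352.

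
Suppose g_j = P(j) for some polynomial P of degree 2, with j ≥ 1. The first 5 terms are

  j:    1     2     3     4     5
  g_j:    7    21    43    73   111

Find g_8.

1st diffs: 14, 22, 30, 38.
2nd diffs: 8, 8, 8 (constant).
So g_j = 4j^2 + 2j + 1.
Evaluating at j = 8 gives g_8 = 273.

273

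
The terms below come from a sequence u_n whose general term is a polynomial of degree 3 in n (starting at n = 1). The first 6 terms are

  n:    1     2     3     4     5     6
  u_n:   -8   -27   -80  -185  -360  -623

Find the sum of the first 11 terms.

1st diffs: -19, -53, -105, -175, -263.
2nd diffs: -34, -52, -70, -88.
3rd diffs: -18, -18, -18 (constant).
So u_n = -3n^3 + n^2 - n - 5.
Continuing: …, -992, -1485, -2120, -2915, …, u_{11} = -3888.
Summing n = 1..11 (11 terms) gives -12683.

-12683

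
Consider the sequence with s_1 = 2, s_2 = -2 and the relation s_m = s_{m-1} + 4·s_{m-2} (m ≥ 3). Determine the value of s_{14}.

55118

Applying the relation repeatedly:
s_3 = 6  s_4 = -2  s_5 = 22  …  s_{11} = 3462  s_{12} = 8254  s_{13} = 22102  s_{14} = 55118.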